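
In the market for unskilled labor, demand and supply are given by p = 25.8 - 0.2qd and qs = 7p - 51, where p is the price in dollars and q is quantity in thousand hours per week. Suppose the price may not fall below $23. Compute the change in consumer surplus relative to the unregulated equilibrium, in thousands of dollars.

-272

Rearranging demand gives qd = 129 - 5p. Without the control the market clears where 129 - 5p = 7p - 51, i.e. p* = 15 and q* = 54.
Because the floor (23) lies above the market-clearing price, it is binding.
At p = 23: qd = 129 - 5·23 = 14 and qs = 7·23 - 51 = 110.
Consumer surplus without the control is ½ · (25.8 - 15) · 54 = 291.6.
With the floor, consumers buy 14 units at 23, so CS = ½ · (25.8 - 23) · 14 = 19.6.
Change in consumer surplus = 19.6 - 291.6 = -272.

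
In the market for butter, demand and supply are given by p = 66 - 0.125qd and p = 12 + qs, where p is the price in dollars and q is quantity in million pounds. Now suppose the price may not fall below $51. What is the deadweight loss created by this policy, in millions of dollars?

0

Rearranging demand gives qd = 528 - 8p; rearranging supply gives qs = p - 12. In a free market, 528 - 8p = p - 12 gives the equilibrium p* = 60, q* = 48.
The floor of 51 is below the equilibrium price 60, so it is not binding; the market clears at p* = 60, q* = 48.
Since the control does not bind, no trades are prevented and deadweight loss is zero.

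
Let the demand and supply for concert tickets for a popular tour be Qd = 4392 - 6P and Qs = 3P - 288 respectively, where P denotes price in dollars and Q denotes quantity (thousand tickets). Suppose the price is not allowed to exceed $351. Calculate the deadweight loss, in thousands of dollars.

64262.25

Equilibrium: 4392 - 6P = 3P - 288, so 4680 = 9P and P* = 520, Q* = 1272.
Because the ceiling (351) lies below the market-clearing price, it is binding.
At P = 351: Qd = 4392 - 6·351 = 2286 and Qs = 3·351 - 288 = 765.
Quantity traded falls to 765. At Q = 765 the demand price is (4392 - 765)/6 = 604.5 and the supply price is (288 + 765)/3 = 351.
Deadweight loss = ½ · (604.5 - 351) · (1272 - 765) = ½ · 253.5 · 507 = 64262.25.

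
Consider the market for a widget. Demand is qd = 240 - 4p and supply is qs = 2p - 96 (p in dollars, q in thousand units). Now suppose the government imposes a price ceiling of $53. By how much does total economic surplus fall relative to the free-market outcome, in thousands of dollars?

13.5

Equilibrium: 240 - 4p = 2p - 96, so 336 = 6p and p* = 56, q* = 16.
Because the ceiling (53) lies below the market-clearing price, it is binding.
At p = 53: qd = 240 - 4·53 = 28 and qs = 2·53 - 96 = 10.
Quantity traded falls to 10. At q = 10 the demand price is (240 - 10)/4 = 57.5 and the supply price is (96 + 10)/2 = 53.
Deadweight loss = ½ · (57.5 - 53) · (16 - 10) = ½ · 4.5 · 6 = 13.5.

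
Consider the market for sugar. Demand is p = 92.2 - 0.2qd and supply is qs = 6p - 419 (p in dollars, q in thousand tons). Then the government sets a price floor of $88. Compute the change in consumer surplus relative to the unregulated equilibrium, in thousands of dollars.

-328

Rearranging demand gives qd = 461 - 5p. In a free market, 461 - 5p = 6p - 419 gives the equilibrium p* = 80, q* = 61.
Since 88 > 80, the floor is binding.
At p = 88: qd = 461 - 5·88 = 21 and qs = 6·88 - 419 = 109.
Consumer surplus without the control is ½ · (92.2 - 80) · 61 = 372.1.
With the floor, consumers buy 21 units at 88, so CS = ½ · (92.2 - 88) · 21 = 44.1.
Change in consumer surplus = 44.1 - 372.1 = -328.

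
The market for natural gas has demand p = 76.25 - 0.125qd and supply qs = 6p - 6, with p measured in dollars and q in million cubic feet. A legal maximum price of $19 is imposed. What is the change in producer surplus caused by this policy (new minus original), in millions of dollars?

Rearranging demand gives qd = 610 - 8p. Equilibrium: 610 - 8p = 6p - 6, so 616 = 14p and p* = 44, q* = 258.
Since 19 < 44, the ceiling is binding.
At p = 19: qd = 610 - 8·19 = 458 and qs = 6·19 - 6 = 108.
Producer surplus without the control is ½ · (44 - 1) · 258 = 5547.
With the ceiling, producers sell 108 units at 19, so PS = ½ · (19 - 1) · 108 = 972.
Change in producer surplus = 972 - 5547 = -4575.

-4575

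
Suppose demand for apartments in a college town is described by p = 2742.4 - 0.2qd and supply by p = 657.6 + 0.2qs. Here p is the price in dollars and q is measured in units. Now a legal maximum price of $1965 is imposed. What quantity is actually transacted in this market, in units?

5212

Rearranging demand gives qd = 13712 - 5p; rearranging supply gives qs = 5p - 3288. In a free market, 13712 - 5p = 5p - 3288 gives the equilibrium p* = 1700, q* = 5212.
The ceiling of 1965 is above the equilibrium price 1700, so it is not binding; the market clears at p* = 1700, q* = 5212.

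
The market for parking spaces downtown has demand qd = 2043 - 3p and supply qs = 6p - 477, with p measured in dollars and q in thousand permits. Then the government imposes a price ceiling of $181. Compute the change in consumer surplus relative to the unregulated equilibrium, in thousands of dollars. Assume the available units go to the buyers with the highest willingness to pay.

In a free market, 2043 - 3p = 6p - 477 gives the equilibrium p* = 280, q* = 1203.
The ceiling of 181 is below the equilibrium price 280, so it binds.
At p = 181: qd = 2043 - 3·181 = 1500 and qs = 6·181 - 477 = 609.
Consumer surplus without the control is ½ · (681 - 280) · 1203 = 241201.5.
With the ceiling, 609 units are sold at 181 (assume they go to the highest-value buyers). The demand price at q = 609 is 478, so CS = ½ · [(681 - 181) + (478 - 181)] · 609 = 242686.5.
Change in consumer surplus = 242686.5 - 241201.5 = 1485.

1485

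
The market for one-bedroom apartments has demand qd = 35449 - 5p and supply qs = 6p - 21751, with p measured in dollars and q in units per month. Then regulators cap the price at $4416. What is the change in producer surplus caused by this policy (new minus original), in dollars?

-5564048

Equilibrium: 35449 - 5p = 6p - 21751, so 57200 = 11p and p* = 5200, q* = 9449.
The ceiling of 4416 is below the equilibrium price 5200, so it binds.
At p = 4416: qd = 35449 - 5·4416 = 13369 and qs = 6·4416 - 21751 = 4745.
Producer surplus without the control is ½ · (5200 - 21751/6) · 9449 = 89283601/12.
With the ceiling, producers sell 4745 units at 4416, so PS = ½ · (4416 - 21751/6) · 4745 = 22515025/12.
Change in producer surplus = 22515025/12 - 89283601/12 = -5564048.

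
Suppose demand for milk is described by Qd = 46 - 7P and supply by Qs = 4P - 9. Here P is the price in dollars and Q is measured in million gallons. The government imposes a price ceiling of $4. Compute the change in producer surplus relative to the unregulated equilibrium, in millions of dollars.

-9

Equilibrium: 46 - 7P = 4P - 9, so 55 = 11P and P* = 5, Q* = 11.
Since 4 < 5, the ceiling is binding.
At P = 4: Qd = 46 - 7·4 = 18 and Qs = 4·4 - 9 = 7.
Producer surplus without the control is ½ · (5 - 2.25) · 11 = 15.125.
With the ceiling, producers sell 7 units at 4, so PS = ½ · (4 - 2.25) · 7 = 6.125.
Change in producer surplus = 6.125 - 15.125 = -9.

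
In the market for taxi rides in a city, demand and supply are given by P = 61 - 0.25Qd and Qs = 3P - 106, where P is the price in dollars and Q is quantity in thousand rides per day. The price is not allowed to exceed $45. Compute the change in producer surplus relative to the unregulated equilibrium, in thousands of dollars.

-182.5

Rearranging demand gives Qd = 244 - 4P. Setting quantity demanded equal to quantity supplied, 244 - 4P = 3P - 106, gives P* = 50 and Q* = 44.
Because the ceiling (45) lies below the market-clearing price, it is binding.
At P = 45: Qd = 244 - 4·45 = 64 and Qs = 3·45 - 106 = 29.
Producer surplus without the control is ½ · (50 - 106/3) · 44 = 968/3.
With the ceiling, producers sell 29 units at 45, so PS = ½ · (45 - 106/3) · 29 = 841/6.
Change in producer surplus = 841/6 - 968/3 = -182.5.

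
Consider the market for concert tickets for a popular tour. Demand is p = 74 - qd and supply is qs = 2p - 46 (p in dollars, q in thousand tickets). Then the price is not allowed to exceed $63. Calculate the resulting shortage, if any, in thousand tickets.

0

Rearranging demand gives qd = 74 - p. Equilibrium: 74 - p = 2p - 46, so 120 = 3p and p* = 40, q* = 34.
The ceiling of 63 is above the equilibrium price 40, so it is not binding; the market clears at p* = 40, q* = 34.
Since the control does not bind, there is no shortage.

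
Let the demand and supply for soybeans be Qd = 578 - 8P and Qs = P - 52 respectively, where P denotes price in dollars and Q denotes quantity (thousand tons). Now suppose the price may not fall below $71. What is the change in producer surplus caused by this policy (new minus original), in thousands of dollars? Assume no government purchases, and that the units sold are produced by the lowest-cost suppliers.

-22

In a free market, 578 - 8P = P - 52 gives the equilibrium P* = 70, Q* = 18.
Because the floor (71) lies above the market-clearing price, it is binding.
At P = 71: Qd = 578 - 8·71 = 10 and Qs = 71 - 52 = 19.
Producer surplus without the control is ½ · (70 - 52) · 18 = 162.
With the floor, 10 units are sold at 71. The supply price at Q = 10 is 62, so PS = ½ · [(71 - 52) + (71 - 62)] · 10 = 140.
Change in producer surplus = 140 - 162 = -22.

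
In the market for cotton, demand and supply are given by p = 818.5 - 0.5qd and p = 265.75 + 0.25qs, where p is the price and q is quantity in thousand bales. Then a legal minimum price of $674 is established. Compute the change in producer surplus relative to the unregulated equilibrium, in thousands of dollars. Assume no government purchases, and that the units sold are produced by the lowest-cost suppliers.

39648

Rearranging demand gives qd = 1637 - 2p; rearranging supply gives qs = 4p - 1063. Equilibrium: 1637 - 2p = 4p - 1063, so 2700 = 6p and p* = 450, q* = 737.
Since 674 > 450, the floor is binding.
At p = 674: qd = 1637 - 2·674 = 289 and qs = 4·674 - 1063 = 1633.
Producer surplus without the control is ½ · (450 - 265.75) · 737 = 67896.125.
With the floor, 289 units are sold at 674. The supply price at q = 289 is 338, so PS = ½ · [(674 - 265.75) + (674 - 338)] · 289 = 107544.125.
Change in producer surplus = 107544.125 - 67896.125 = 39648.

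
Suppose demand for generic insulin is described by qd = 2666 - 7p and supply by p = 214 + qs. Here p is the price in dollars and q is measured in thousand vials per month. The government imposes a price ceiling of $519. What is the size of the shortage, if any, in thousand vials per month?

Rearranging supply gives qs = p - 214. In a free market, 2666 - 7p = p - 214 gives the equilibrium p* = 360, q* = 146.
The ceiling of 519 is above the equilibrium price 360, so it is not binding; the market clears at p* = 360, q* = 146.
Since the control does not bind, there is no shortage.

0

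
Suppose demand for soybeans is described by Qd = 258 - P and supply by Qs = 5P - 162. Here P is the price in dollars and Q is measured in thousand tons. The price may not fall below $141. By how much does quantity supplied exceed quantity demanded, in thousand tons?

Equilibrium: 258 - P = 5P - 162, so 420 = 6P and P* = 70, Q* = 188.
The floor of 141 is above the equilibrium price 70, so it binds.
At P = 141: Qd = 258 - 141 = 117 and Qs = 5·141 - 162 = 543.
Surplus = Qs - Qd = 543 - 117 = 426.

426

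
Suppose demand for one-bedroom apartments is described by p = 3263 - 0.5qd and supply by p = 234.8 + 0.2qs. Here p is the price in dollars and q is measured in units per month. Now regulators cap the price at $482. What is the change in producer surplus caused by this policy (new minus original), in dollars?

-1718658

Rearranging demand gives qd = 6526 - 2p; rearranging supply gives qs = 5p - 1174. Setting quantity demanded equal to quantity supplied, 6526 - 2p = 5p - 1174, gives p* = 1100 and q* = 4326.
Since 482 < 1100, the ceiling is binding.
At p = 482: qd = 6526 - 2·482 = 5562 and qs = 5·482 - 1174 = 1236.
Producer surplus without the control is ½ · (1100 - 234.8) · 4326 = 1871427.6.
With the ceiling, producers sell 1236 units at 482, so PS = ½ · (482 - 234.8) · 1236 = 152769.6.
Change in producer surplus = 152769.6 - 1871427.6 = -1718658.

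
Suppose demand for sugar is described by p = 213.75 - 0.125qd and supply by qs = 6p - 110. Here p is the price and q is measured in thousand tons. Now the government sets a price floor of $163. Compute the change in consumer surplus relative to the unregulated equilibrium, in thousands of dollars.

-17754

Rearranging demand gives qd = 1710 - 8p. Setting quantity demanded equal to quantity supplied, 1710 - 8p = 6p - 110, gives p* = 130 and q* = 670.
The floor of 163 is above the equilibrium price 130, so it binds.
At p = 163: qd = 1710 - 8·163 = 406 and qs = 6·163 - 110 = 868.
Consumer surplus without the control is ½ · (213.75 - 130) · 670 = 28056.25.
With the floor, consumers buy 406 units at 163, so CS = ½ · (213.75 - 163) · 406 = 10302.25.
Change in consumer surplus = 10302.25 - 28056.25 = -17754.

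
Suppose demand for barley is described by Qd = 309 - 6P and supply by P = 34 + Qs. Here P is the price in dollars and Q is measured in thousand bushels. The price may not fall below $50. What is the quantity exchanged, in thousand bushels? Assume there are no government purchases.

Rearranging supply gives Qs = P - 34. Without the control the market clears where 309 - 6P = P - 34, i.e. P* = 49 and Q* = 15.
Since 50 > 49, the floor is binding.
At P = 50: Qd = 309 - 6·50 = 9 and Qs = 50 - 34 = 16.
The quantity actually transacted is the short side, demand: 9.

9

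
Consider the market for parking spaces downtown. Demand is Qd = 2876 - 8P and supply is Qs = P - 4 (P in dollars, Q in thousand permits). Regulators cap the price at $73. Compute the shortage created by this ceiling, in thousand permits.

2223

In a free market, 2876 - 8P = P - 4 gives the equilibrium P* = 320, Q* = 316.
Since 73 < 320, the ceiling is binding.
At P = 73: Qd = 2876 - 8·73 = 2292 and Qs = 73 - 4 = 69.
Shortage = Qd - Qs = 2292 - 69 = 2223.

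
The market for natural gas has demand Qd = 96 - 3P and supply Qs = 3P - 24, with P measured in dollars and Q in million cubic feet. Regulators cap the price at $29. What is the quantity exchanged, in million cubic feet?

36

Without the control the market clears where 96 - 3P = 3P - 24, i.e. P* = 20 and Q* = 36.
The ceiling of 29 is above the equilibrium price 20, so it is not binding; the market clears at P* = 20, Q* = 36.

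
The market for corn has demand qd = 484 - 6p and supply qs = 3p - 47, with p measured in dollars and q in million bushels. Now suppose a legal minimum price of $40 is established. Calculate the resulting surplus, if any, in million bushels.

0

In a free market, 484 - 6p = 3p - 47 gives the equilibrium p* = 59, q* = 130.
The floor of 40 is below the equilibrium price 59, so it is not binding; the market clears at p* = 59, q* = 130.
Since the control does not bind, there is no surplus.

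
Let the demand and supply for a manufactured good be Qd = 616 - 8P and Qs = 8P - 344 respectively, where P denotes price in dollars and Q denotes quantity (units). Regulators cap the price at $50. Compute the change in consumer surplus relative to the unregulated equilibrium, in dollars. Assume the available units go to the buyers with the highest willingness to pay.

160

Equilibrium: 616 - 8P = 8P - 344, so 960 = 16P and P* = 60, Q* = 136.
Because the ceiling (50) lies below the market-clearing price, it is binding.
At P = 50: Qd = 616 - 8·50 = 216 and Qs = 8·50 - 344 = 56.
Consumer surplus without the control is ½ · (77 - 60) · 136 = 1156.
With the ceiling, 56 units are sold at 50 (assume they go to the highest-value buyers). The demand price at Q = 56 is 70, so CS = ½ · [(77 - 50) + (70 - 50)] · 56 = 1316.
Change in consumer surplus = 1316 - 1156 = 160.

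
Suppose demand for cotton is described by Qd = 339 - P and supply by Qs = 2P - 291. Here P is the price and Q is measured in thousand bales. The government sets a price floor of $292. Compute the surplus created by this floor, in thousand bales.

246

Without the control the market clears where 339 - P = 2P - 291, i.e. P* = 210 and Q* = 129.
Because the floor (292) lies above the market-clearing price, it is binding.
At P = 292: Qd = 339 - 292 = 47 and Qs = 2·292 - 291 = 293.
Surplus = Qs - Qd = 293 - 47 = 246.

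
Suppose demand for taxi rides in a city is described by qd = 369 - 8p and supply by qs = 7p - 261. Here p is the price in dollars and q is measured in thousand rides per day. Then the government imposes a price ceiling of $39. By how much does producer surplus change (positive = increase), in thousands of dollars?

-67.5

Without the control the market clears where 369 - 8p = 7p - 261, i.e. p* = 42 and q* = 33.
The ceiling of 39 is below the equilibrium price 42, so it binds.
At p = 39: qd = 369 - 8·39 = 57 and qs = 7·39 - 261 = 12.
Producer surplus without the control is ½ · (42 - 261/7) · 33 = 1089/14.
With the ceiling, producers sell 12 units at 39, so PS = ½ · (39 - 261/7) · 12 = 72/7.
Change in producer surplus = 72/7 - 1089/14 = -67.5.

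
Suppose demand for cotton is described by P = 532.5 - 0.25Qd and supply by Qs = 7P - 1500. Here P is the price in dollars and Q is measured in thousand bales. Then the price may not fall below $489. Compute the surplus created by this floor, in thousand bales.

1749

Rearranging demand gives Qd = 2130 - 4P. Without the control the market clears where 2130 - 4P = 7P - 1500, i.e. P* = 330 and Q* = 810.
Because the floor (489) lies above the market-clearing price, it is binding.
At P = 489: Qd = 2130 - 4·489 = 174 and Qs = 7·489 - 1500 = 1923.
Surplus = Qs - Qd = 1923 - 174 = 1749.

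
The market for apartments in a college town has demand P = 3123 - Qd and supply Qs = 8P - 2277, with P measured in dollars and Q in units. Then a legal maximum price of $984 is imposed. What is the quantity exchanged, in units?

Rearranging demand gives Qd = 3123 - P. Without the control the market clears where 3123 - P = 8P - 2277, i.e. P* = 600 and Q* = 2523.
Since 984 is above P* = 600, the ceiling does not bind and the free-market outcome prevails.

2523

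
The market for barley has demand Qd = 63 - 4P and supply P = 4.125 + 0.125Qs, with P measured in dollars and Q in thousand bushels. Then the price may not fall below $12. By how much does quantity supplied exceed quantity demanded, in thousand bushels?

48

Rearranging supply gives Qs = 8P - 33. In a free market, 63 - 4P = 8P - 33 gives the equilibrium P* = 8, Q* = 31.
Because the floor (12) lies above the market-clearing price, it is binding.
At P = 12: Qd = 63 - 4·12 = 15 and Qs = 8·12 - 33 = 63.
Surplus = Qs - Qd = 63 - 15 = 48.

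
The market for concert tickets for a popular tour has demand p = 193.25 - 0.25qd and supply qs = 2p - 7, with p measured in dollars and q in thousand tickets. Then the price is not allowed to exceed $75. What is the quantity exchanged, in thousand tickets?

Rearranging demand gives qd = 773 - 4p. Equilibrium: 773 - 4p = 2p - 7, so 780 = 6p and p* = 130, q* = 253.
Because the ceiling (75) lies below the market-clearing price, it is binding.
At p = 75: qd = 773 - 4·75 = 473 and qs = 2·75 - 7 = 143.
The quantity actually transacted is the short side, supply: 143.

143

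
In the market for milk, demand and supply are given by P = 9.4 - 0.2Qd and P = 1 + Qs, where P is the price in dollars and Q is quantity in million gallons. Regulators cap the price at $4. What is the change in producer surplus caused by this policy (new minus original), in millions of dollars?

Rearranging demand gives Qd = 47 - 5P; rearranging supply gives Qs = P - 1. Without the control the market clears where 47 - 5P = P - 1, i.e. P* = 8 and Q* = 7.
Since 4 < 8, the ceiling is binding.
At P = 4: Qd = 47 - 5·4 = 27 and Qs = 4 - 1 = 3.
Producer surplus without the control is ½ · (8 - 1) · 7 = 24.5.
With the ceiling, producers sell 3 units at 4, so PS = ½ · (4 - 1) · 3 = 4.5.
Change in producer surplus = 4.5 - 24.5 = -20.

-20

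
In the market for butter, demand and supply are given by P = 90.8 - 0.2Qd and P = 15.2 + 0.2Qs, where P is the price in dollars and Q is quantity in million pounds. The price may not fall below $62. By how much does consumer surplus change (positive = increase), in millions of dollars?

Rearranging demand gives Qd = 454 - 5P; rearranging supply gives Qs = 5P - 76. In a free market, 454 - 5P = 5P - 76 gives the equilibrium P* = 53, Q* = 189.
The floor of 62 is above the equilibrium price 53, so it binds.
At P = 62: Qd = 454 - 5·62 = 144 and Qs = 5·62 - 76 = 234.
Consumer surplus without the control is ½ · (90.8 - 53) · 189 = 3572.1.
With the floor, consumers buy 144 units at 62, so CS = ½ · (90.8 - 62) · 144 = 2073.6.
Change in consumer surplus = 2073.6 - 3572.1 = -1498.5.

-1498.5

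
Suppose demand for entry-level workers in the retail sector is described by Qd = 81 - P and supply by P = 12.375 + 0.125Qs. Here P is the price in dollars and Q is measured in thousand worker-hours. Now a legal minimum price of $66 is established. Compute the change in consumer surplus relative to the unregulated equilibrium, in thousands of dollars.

Rearranging supply gives Qs = 8P - 99. Equilibrium: 81 - P = 8P - 99, so 180 = 9P and P* = 20, Q* = 61.
Since 66 > 20, the floor is binding.
At P = 66: Qd = 81 - 66 = 15 and Qs = 8·66 - 99 = 429.
Consumer surplus without the control is ½ · (81 - 20) · 61 = 1860.5.
With the floor, consumers buy 15 units at 66, so CS = ½ · (81 - 66) · 15 = 112.5.
Change in consumer surplus = 112.5 - 1860.5 = -1748.

-1748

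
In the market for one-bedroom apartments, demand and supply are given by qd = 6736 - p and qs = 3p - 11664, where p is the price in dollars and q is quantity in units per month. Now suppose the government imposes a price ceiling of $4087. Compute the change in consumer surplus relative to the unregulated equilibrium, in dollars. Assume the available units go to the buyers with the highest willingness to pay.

-877999.5

Equilibrium: 6736 - p = 3p - 11664, so 18400 = 4p and p* = 4600, q* = 2136.
Since 4087 < 4600, the ceiling is binding.
At p = 4087: qd = 6736 - 4087 = 2649 and qs = 3·4087 - 11664 = 597.
Consumer surplus without the control is ½ · (6736 - 4600) · 2136 = 2281248.
With the ceiling, 597 units are sold at 4087 (assume they go to the highest-value buyers). The demand price at q = 597 is 6139, so CS = ½ · [(6736 - 4087) + (6139 - 4087)] · 597 = 1403248.5.
Change in consumer surplus = 1403248.5 - 2281248 = -877999.5.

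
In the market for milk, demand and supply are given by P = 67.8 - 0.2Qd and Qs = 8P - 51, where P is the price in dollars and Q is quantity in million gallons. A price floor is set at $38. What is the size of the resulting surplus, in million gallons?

104

Rearranging demand gives Qd = 339 - 5P. Equilibrium: 339 - 5P = 8P - 51, so 390 = 13P and P* = 30, Q* = 189.
Because the floor (38) lies above the market-clearing price, it is binding.
At P = 38: Qd = 339 - 5·38 = 149 and Qs = 8·38 - 51 = 253.
Surplus = Qs - Qd = 253 - 149 = 104.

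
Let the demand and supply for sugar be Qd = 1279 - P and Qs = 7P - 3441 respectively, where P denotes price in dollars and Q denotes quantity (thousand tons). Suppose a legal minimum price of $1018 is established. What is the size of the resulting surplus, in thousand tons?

Equilibrium: 1279 - P = 7P - 3441, so 4720 = 8P and P* = 590, Q* = 689.
Since 1018 > 590, the floor is binding.
At P = 1018: Qd = 1279 - 1018 = 261 and Qs = 7·1018 - 3441 = 3685.
Surplus = Qs - Qd = 3685 - 261 = 3424.

3424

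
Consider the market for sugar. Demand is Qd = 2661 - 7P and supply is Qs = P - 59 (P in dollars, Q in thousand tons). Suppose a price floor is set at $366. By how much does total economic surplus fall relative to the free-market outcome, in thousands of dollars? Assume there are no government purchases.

Equilibrium: 2661 - 7P = P - 59, so 2720 = 8P and P* = 340, Q* = 281.
The floor of 366 is above the equilibrium price 340, so it binds.
At P = 366: Qd = 2661 - 7·366 = 99 and Qs = 366 - 59 = 307.
Quantity traded falls to 99. At Q = 99 the demand price is (2661 - 99)/7 = 366 and the supply price is 59 + 99 = 158.
Deadweight loss = ½ · (366 - 158) · (281 - 99) = ½ · 208 · 182 = 18928.

18928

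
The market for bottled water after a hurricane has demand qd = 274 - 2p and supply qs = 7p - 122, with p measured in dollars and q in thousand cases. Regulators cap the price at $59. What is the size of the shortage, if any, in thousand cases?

Without the control the market clears where 274 - 2p = 7p - 122, i.e. p* = 44 and q* = 186.
The ceiling of 59 is above the equilibrium price 44, so it is not binding; the market clears at p* = 44, q* = 186.
Since the control does not bind, there is no shortage.

0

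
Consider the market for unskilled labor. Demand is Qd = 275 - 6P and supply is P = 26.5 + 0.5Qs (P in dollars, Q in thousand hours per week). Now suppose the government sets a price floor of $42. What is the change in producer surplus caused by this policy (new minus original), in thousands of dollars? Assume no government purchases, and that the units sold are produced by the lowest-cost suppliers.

Rearranging supply gives Qs = 2P - 53. In a free market, 275 - 6P = 2P - 53 gives the equilibrium P* = 41, Q* = 29.
The floor of 42 is above the equilibrium price 41, so it binds.
At P = 42: Qd = 275 - 6·42 = 23 and Qs = 2·42 - 53 = 31.
Producer surplus without the control is ½ · (41 - 26.5) · 29 = 210.25.
With the floor, 23 units are sold at 42. The supply price at Q = 23 is 38, so PS = ½ · [(42 - 26.5) + (42 - 38)] · 23 = 224.25.
Change in producer surplus = 224.25 - 210.25 = 14.

14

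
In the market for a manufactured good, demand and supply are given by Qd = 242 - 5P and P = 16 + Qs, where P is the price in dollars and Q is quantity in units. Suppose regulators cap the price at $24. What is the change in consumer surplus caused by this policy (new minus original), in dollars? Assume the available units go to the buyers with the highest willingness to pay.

115.9

Rearranging supply gives Qs = P - 16. Without the control the market clears where 242 - 5P = P - 16, i.e. P* = 43 and Q* = 27.
Because the ceiling (24) lies below the market-clearing price, it is binding.
At P = 24: Qd = 242 - 5·24 = 122 and Qs = 24 - 16 = 8.
Consumer surplus without the control is ½ · (48.4 - 43) · 27 = 72.9.
With the ceiling, 8 units are sold at 24 (assume they go to the highest-value buyers). The demand price at Q = 8 is 46.8, so CS = ½ · [(48.4 - 24) + (46.8 - 24)] · 8 = 188.8.
Change in consumer surplus = 188.8 - 72.9 = 115.9.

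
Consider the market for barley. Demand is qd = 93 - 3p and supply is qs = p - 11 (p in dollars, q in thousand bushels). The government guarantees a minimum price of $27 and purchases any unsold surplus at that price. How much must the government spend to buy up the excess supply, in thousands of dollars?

Without the control the market clears where 93 - 3p = p - 11, i.e. p* = 26 and q* = 15.
Because the floor (27) lies above the market-clearing price, it is binding.
At p = 27: qd = 93 - 3·27 = 12 and qs = 27 - 11 = 16.
Surplus = qs - qd = 4.
Government expenditure = surplus × support price = 4 × 27 = 108.

108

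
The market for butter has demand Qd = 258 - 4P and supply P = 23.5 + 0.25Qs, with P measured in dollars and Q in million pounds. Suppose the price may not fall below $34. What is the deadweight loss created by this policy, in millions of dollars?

Rearranging supply gives Qs = 4P - 94. Equilibrium: 258 - 4P = 4P - 94, so 352 = 8P and P* = 44, Q* = 82.
The floor of 34 is below the equilibrium price 44, so it is not binding; the market clears at P* = 44, Q* = 82.
Since the control does not bind, no trades are prevented and deadweight loss is zero.

0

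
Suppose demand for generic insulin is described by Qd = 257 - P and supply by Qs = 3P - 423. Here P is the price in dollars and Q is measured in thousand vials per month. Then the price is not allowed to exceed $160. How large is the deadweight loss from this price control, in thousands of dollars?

Without the control the market clears where 257 - P = 3P - 423, i.e. P* = 170 and Q* = 87.
Because the ceiling (160) lies below the market-clearing price, it is binding.
At P = 160: Qd = 257 - 160 = 97 and Qs = 3·160 - 423 = 57.
Quantity traded falls to 57. At Q = 57 the demand price is 257 - 57 = 200 and the supply price is (423 + 57)/3 = 160.
Deadweight loss = ½ · (200 - 160) · (87 - 57) = ½ · 40 · 30 = 600.

600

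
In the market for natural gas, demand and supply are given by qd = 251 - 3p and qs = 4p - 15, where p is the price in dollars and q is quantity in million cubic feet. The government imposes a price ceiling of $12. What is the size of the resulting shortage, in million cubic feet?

Equilibrium: 251 - 3p = 4p - 15, so 266 = 7p and p* = 38, q* = 137.
Since 12 < 38, the ceiling is binding.
At p = 12: qd = 251 - 3·12 = 215 and qs = 4·12 - 15 = 33.
Shortage = qd - qs = 215 - 33 = 182.

182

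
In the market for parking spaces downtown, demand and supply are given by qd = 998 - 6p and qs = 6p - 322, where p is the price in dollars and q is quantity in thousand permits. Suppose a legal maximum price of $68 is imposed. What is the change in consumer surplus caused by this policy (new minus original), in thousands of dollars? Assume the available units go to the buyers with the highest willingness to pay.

In a free market, 998 - 6p = 6p - 322 gives the equilibrium p* = 110, q* = 338.
Because the ceiling (68) lies below the market-clearing price, it is binding.
At p = 68: qd = 998 - 6·68 = 590 and qs = 6·68 - 322 = 86.
Consumer surplus without the control is ½ · (499/3 - 110) · 338 = 28561/3.
With the ceiling, 86 units are sold at 68 (assume they go to the highest-value buyers). The demand price at q = 86 is 152, so CS = ½ · [(499/3 - 68) + (152 - 68)] · 86 = 23521/3.
Change in consumer surplus = 23521/3 - 28561/3 = -1680.

-1680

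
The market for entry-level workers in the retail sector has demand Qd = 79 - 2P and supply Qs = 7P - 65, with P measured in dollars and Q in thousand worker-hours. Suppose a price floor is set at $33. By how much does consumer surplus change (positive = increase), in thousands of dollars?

Without the control the market clears where 79 - 2P = 7P - 65, i.e. P* = 16 and Q* = 47.
Since 33 > 16, the floor is binding.
At P = 33: Qd = 79 - 2·33 = 13 and Qs = 7·33 - 65 = 166.
Consumer surplus without the control is ½ · (39.5 - 16) · 47 = 552.25.
With the floor, consumers buy 13 units at 33, so CS = ½ · (39.5 - 33) · 13 = 42.25.
Change in consumer surplus = 42.25 - 552.25 = -510.

-510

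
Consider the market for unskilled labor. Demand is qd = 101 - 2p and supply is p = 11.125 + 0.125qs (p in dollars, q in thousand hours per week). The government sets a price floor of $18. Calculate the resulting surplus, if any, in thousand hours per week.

0

Rearranging supply gives qs = 8p - 89. Without the control the market clears where 101 - 2p = 8p - 89, i.e. p* = 19 and q* = 63.
The floor of 18 is below the equilibrium price 19, so it is not binding; the market clears at p* = 19, q* = 63.
Since the control does not bind, there is no surplus.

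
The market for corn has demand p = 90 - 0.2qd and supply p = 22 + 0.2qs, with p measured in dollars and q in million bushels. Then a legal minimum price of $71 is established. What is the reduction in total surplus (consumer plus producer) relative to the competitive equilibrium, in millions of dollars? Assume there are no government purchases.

1125

Rearranging demand gives qd = 450 - 5p; rearranging supply gives qs = 5p - 110. In a free market, 450 - 5p = 5p - 110 gives the equilibrium p* = 56, q* = 170.
Since 71 > 56, the floor is binding.
At p = 71: qd = 450 - 5·71 = 95 and qs = 5·71 - 110 = 245.
Quantity traded falls to 95. At q = 95 the demand price is (450 - 95)/5 = 71 and the supply price is (110 + 95)/5 = 41.
Deadweight loss = ½ · (71 - 41) · (170 - 95) = ½ · 30 · 75 = 1125.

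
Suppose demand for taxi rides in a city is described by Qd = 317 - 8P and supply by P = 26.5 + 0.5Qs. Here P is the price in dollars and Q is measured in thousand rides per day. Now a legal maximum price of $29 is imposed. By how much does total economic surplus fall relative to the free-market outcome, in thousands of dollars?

80

Rearranging supply gives Qs = 2P - 53. Setting quantity demanded equal to quantity supplied, 317 - 8P = 2P - 53, gives P* = 37 and Q* = 21.
The ceiling of 29 is below the equilibrium price 37, so it binds.
At P = 29: Qd = 317 - 8·29 = 85 and Qs = 2·29 - 53 = 5.
Quantity traded falls to 5. At Q = 5 the demand price is (317 - 5)/8 = 39 and the supply price is (53 + 5)/2 = 29.
Deadweight loss = ½ · (39 - 29) · (21 - 5) = ½ · 10 · 16 = 80.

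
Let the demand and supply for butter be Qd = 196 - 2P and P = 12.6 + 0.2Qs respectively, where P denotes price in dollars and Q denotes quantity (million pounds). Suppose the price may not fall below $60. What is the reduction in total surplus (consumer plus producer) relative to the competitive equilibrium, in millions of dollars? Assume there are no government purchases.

Rearranging supply gives Qs = 5P - 63. In a free market, 196 - 2P = 5P - 63 gives the equilibrium P* = 37, Q* = 122.
Since 60 > 37, the floor is binding.
At P = 60: Qd = 196 - 2·60 = 76 and Qs = 5·60 - 63 = 237.
Quantity traded falls to 76. At Q = 76 the demand price is (196 - 76)/2 = 60 and the supply price is (63 + 76)/5 = 27.8.
Deadweight loss = ½ · (60 - 27.8) · (122 - 76) = ½ · 32.2 · 46 = 740.6.

740.6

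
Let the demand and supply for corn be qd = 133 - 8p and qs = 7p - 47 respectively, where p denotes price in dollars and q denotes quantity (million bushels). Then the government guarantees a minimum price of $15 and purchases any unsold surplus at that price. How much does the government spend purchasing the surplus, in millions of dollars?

675

In a free market, 133 - 8p = 7p - 47 gives the equilibrium p* = 12, q* = 37.
Because the floor (15) lies above the market-clearing price, it is binding.
At p = 15: qd = 133 - 8·15 = 13 and qs = 7·15 - 47 = 58.
Surplus = qs - qd = 45.
Government expenditure = surplus × support price = 45 × 15 = 675.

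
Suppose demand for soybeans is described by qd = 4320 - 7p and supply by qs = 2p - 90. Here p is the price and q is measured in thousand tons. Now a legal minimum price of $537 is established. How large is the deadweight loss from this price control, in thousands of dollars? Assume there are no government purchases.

34791.75

Setting quantity demanded equal to quantity supplied, 4320 - 7p = 2p - 90, gives p* = 490 and q* = 890.
Because the floor (537) lies above the market-clearing price, it is binding.
At p = 537: qd = 4320 - 7·537 = 561 and qs = 2·537 - 90 = 984.
Quantity traded falls to 561. At q = 561 the demand price is (4320 - 561)/7 = 537 and the supply price is (90 + 561)/2 = 325.5.
Deadweight loss = ½ · (537 - 325.5) · (890 - 561) = ½ · 211.5 · 329 = 34791.75.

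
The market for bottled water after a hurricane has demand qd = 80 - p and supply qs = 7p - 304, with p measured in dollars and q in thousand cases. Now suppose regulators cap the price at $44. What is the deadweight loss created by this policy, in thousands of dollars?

Without the control the market clears where 80 - p = 7p - 304, i.e. p* = 48 and q* = 32.
Since 44 < 48, the ceiling is binding.
At p = 44: qd = 80 - 44 = 36 and qs = 7·44 - 304 = 4.
Quantity traded falls to 4. At q = 4 the demand price is 80 - 4 = 76 and the supply price is (304 + 4)/7 = 44.
Deadweight loss = ½ · (76 - 44) · (32 - 4) = ½ · 32 · 28 = 448.

448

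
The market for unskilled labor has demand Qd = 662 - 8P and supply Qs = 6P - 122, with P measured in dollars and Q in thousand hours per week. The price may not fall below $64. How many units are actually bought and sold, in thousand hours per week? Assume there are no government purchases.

150

Equilibrium: 662 - 8P = 6P - 122, so 784 = 14P and P* = 56, Q* = 214.
Because the floor (64) lies above the market-clearing price, it is binding.
At P = 64: Qd = 662 - 8·64 = 150 and Qs = 6·64 - 122 = 262.
The quantity actually transacted is the short side, demand: 150.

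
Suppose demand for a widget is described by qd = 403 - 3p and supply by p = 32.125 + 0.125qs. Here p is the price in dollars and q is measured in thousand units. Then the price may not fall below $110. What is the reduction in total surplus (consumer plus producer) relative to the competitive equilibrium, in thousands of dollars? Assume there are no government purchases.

5156.25

Rearranging supply gives qs = 8p - 257. In a free market, 403 - 3p = 8p - 257 gives the equilibrium p* = 60, q* = 223.
The floor of 110 is above the equilibrium price 60, so it binds.
At p = 110: qd = 403 - 3·110 = 73 and qs = 8·110 - 257 = 623.
Quantity traded falls to 73. At q = 73 the demand price is (403 - 73)/3 = 110 and the supply price is (257 + 73)/8 = 41.25.
Deadweight loss = ½ · (110 - 41.25) · (223 - 73) = ½ · 68.75 · 150 = 5156.25.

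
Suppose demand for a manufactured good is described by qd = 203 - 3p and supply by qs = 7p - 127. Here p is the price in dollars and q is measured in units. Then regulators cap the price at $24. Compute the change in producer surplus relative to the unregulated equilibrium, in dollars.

Without the control the market clears where 203 - 3p = 7p - 127, i.e. p* = 33 and q* = 104.
Because the ceiling (24) lies below the market-clearing price, it is binding.
At p = 24: qd = 203 - 3·24 = 131 and qs = 7·24 - 127 = 41.
Producer surplus without the control is ½ · (33 - 127/7) · 104 = 5408/7.
With the ceiling, producers sell 41 units at 24, so PS = ½ · (24 - 127/7) · 41 = 1681/14.
Change in producer surplus = 1681/14 - 5408/7 = -652.5.

-652.5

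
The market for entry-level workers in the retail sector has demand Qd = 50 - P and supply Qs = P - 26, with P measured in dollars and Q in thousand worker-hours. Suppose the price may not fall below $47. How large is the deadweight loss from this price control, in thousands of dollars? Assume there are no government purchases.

Without the control the market clears where 50 - P = P - 26, i.e. P* = 38 and Q* = 12.
Since 47 > 38, the floor is binding.
At P = 47: Qd = 50 - 47 = 3 and Qs = 47 - 26 = 21.
Quantity traded falls to 3. At Q = 3 the demand price is 50 - 3 = 47 and the supply price is 26 + 3 = 29.
Deadweight loss = ½ · (47 - 29) · (12 - 3) = ½ · 18 · 9 = 81.

81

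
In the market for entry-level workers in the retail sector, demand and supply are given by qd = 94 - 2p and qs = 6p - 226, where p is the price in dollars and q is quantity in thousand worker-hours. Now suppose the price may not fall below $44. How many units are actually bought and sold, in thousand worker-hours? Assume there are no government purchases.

6

Equilibrium: 94 - 2p = 6p - 226, so 320 = 8p and p* = 40, q* = 14.
Because the floor (44) lies above the market-clearing price, it is binding.
At p = 44: qd = 94 - 2·44 = 6 and qs = 6·44 - 226 = 38.
The quantity actually transacted is the short side, demand: 6.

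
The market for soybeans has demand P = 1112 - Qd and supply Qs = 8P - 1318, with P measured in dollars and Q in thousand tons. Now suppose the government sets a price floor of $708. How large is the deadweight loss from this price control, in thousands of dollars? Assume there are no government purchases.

Rearranging demand gives Qd = 1112 - P. In a free market, 1112 - P = 8P - 1318 gives the equilibrium P* = 270, Q* = 842.
Since 708 > 270, the floor is binding.
At P = 708: Qd = 1112 - 708 = 404 and Qs = 8·708 - 1318 = 4346.
Quantity traded falls to 404. At Q = 404 the demand price is 1112 - 404 = 708 and the supply price is (1318 + 404)/8 = 215.25.
Deadweight loss = ½ · (708 - 215.25) · (842 - 404) = ½ · 492.75 · 438 = 107912.25.

107912.25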